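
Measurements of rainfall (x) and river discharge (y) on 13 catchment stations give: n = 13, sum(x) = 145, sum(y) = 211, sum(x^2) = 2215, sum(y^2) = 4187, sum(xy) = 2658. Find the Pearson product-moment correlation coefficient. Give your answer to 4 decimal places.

Numerator: nΣxy − (Σx)(Σy) = 13·2658 − (145)(211) = 3959
Denominator: √[(nΣx²−(Σx)²)(nΣy²−(Σy)²)]
  nΣx²−(Σx)² = 13·2215 − 21025 = 7770;  nΣy²−(Σy)² = 13·4187 − 44521 = 9910
  √(7770·9910) = √77000700 = 8775.0043
r = 3959 / 8775.0043 = 0.4512

0.4512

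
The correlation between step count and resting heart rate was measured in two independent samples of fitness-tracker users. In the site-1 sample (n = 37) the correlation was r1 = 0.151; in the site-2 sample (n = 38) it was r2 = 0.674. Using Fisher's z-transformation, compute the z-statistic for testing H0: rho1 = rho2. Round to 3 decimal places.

-2.765

z1 = atanh(0.151) = 0.152164,  z2 = atanh(0.674) = 0.818037
SE = √(1/(n1−3) + 1/(n2−3)) = √(1/34 + 1/35) = √(0.0294118 + 0.0285714) = √0.0579832 = 0.240797
z = (z1 − z2)/SE = (0.152164 − 0.818037) / 0.240797 = -0.665873 / 0.240797 = -2.765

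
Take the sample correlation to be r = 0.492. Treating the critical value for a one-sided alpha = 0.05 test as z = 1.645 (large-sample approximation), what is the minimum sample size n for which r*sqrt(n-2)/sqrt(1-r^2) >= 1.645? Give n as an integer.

Need r·√(n−2)/√(1−r²) ≥ 1.645
√(n−2) ≥ 1.645·√(1−0.242064) / 0.492 = 1.645·0.870595 / 0.492 = 2.9108
n−2 ≥ 8.4728  ⇒  n ≥ 10.4728
Smallest integer n = 11

11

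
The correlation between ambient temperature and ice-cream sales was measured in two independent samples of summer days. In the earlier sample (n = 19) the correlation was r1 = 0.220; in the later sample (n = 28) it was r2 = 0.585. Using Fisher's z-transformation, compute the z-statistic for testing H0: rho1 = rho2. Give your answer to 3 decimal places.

Fisher z-transforms: z1 = atanh(0.220) = 0.223656, z2 = atanh(0.585) = 0.670031; difference d = -0.446375
Var(d) = 1/16 + 1/25 = 0.0625000 + 0.0400000 = 0.1025000
z = d/√Var(d) = -0.446375 / √0.1025000 = -0.446375 / 0.320156 = -1.394

-1.394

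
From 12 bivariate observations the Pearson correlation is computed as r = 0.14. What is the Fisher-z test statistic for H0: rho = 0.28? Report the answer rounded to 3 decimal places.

-0.440

Fisher z: atanh(0.14) = 0.140926, atanh(0.28) = 0.287682
z = (z_r − z_0)·√(n−3) = (0.140926 − 0.287682)·√9 = -0.146756 · 3.000000 = -0.440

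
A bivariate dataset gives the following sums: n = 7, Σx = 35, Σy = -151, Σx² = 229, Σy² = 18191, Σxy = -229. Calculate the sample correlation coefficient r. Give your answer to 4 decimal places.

S_xy = nΣxy − ΣxΣy = 7·(-229) − 35·(-151) = -1603 − (-5285) = 3682
S_xx = nΣx² − (Σx)² = 7·229 − 35² = 1603 − 1225 = 378
S_yy = nΣy² − (Σy)² = 7·18191 − (-151)² = 127337 − 22801 = 104536
r = S_xy / √(S_xx·S_yy) = 3682 / √(378·104536) = 3682 / √39514608 = 3682 / 6286.0646 = 0.5857

0.5857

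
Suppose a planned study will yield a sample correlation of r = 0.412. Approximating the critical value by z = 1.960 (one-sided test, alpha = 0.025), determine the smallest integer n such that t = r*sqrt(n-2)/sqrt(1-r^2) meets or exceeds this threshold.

21

Need r·√(n−2)/√(1−r²) ≥ 1.960
√(n−2) ≥ 1.960·√(1−0.169744) / 0.412 = 1.960·0.911184 / 0.412 = 4.3348
n−2 ≥ 18.7905  ⇒  n ≥ 20.7905
Smallest integer n = 21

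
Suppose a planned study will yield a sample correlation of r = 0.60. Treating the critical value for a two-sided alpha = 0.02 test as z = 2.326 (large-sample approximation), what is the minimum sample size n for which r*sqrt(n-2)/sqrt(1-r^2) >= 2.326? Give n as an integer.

Need r·√(n−2)/√(1−r²) ≥ 2.326
√(n−2) ≥ 2.326·√(1−0.3600) / 0.60 = 2.326·0.800000 / 0.60 = 3.1013
n−2 ≥ 9.6181  ⇒  n ≥ 11.6181
Smallest integer n = 12

12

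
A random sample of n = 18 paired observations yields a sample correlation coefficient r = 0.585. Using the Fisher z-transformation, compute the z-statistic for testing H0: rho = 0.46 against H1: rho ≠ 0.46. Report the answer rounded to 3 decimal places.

0.669

Fisher z: atanh(0.585) = 0.670031, atanh(0.46) = 0.497311
z = (z_r − z_0)·√(n−3) = (0.670031 − 0.497311)·√15 = 0.172720 · 3.872983 = 0.669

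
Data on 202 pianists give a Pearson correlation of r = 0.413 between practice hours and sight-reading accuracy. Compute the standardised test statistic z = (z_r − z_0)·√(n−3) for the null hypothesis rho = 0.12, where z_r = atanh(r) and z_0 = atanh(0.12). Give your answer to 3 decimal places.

4.495

Fisher z: atanh(0.413) = 0.439223, atanh(0.12) = 0.120581
z = (z_r − z_0)·√(n−3) = (0.439223 − 0.120581)·√199 = 0.318642 · 14.106736 = 4.495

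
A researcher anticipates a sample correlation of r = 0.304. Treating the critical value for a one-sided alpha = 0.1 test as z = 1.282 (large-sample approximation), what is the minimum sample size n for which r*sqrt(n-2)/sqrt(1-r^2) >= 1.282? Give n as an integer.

19

r√(n−2)/√(1−r²) ≥ 1.282  ⇔  n−2 ≥ (1.282)²·(1−r²)/r²
(1−r²)/r² = (1−0.092416)/0.092416 = 9.8206
n ≥ 2 + 1.643524·9.8206 = 2 + 16.1404 = 18.1404
⌈18.1404⌉ = 19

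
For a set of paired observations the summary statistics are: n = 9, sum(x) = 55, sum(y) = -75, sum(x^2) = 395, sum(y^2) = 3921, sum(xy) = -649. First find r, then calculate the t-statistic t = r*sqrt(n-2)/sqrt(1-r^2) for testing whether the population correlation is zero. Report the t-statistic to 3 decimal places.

Numerator: nΣxy − (Σx)(Σy) = 9·(-649) − (55)(-75) = -1716
Denominator: √[(nΣx²−(Σx)²)(nΣy²−(Σy)²)]
  nΣx²−(Σx)² = 9·395 − 3025 = 530;  nΣy²−(Σy)² = 9·3921 − 5625 = 29664
  √(530·29664) = √15721920 = 3965.0876
r = -1716 / 3965.0876 = -0.4328
t = r·√(n−2)/√(1−r²) = -0.4328·√7 / √(1−0.187316) = -1.145081 / 0.901490 = -1.270

-1.270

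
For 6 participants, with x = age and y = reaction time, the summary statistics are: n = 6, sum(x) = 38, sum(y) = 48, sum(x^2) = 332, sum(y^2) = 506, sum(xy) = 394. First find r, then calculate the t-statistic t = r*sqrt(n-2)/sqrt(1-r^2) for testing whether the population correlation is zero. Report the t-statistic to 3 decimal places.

Numerator: nΣxy − (Σx)(Σy) = 6·394 − (38)(48) = 540
Denominator: √[(nΣx²−(Σx)²)(nΣy²−(Σy)²)]
  nΣx²−(Σx)² = 6·332 − 1444 = 548;  nΣy²−(Σy)² = 6·506 − 2304 = 732
  √(548·732) = √401136 = 633.3530
r = 540 / 633.3530 = 0.8526
t = r·√(n−2)/√(1−r²) = 0.8526·√4 / √(1−0.726927) = 1.705200 / 0.522564 = 3.263

3.263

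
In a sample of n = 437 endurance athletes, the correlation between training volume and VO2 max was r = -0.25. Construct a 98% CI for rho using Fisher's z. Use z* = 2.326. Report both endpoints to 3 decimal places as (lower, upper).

z_r = atanh(-0.25) = -0.255413;  SE = 1/√(n−3) = 1/√434 = 0.048002
z-limits: -0.255413 ± 2.326·0.048002 = -0.255413 ± 0.111653 = [-0.367066, -0.143760]
ρ-limits: (tanh -0.367066, tanh -0.143760) = (-0.351, -0.143)

(-0.351, -0.143)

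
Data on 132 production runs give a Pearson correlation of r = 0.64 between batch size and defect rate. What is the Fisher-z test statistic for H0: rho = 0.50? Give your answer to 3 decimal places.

z_r = atanh(0.64) = 0.758174,  z_0 = atanh(0.50) = 0.549306
SE = 1/√(n−3) = 1/√129 = 0.088045
z = (z_r − z_0)/SE = (0.758174 − 0.549306) / 0.088045 = 0.208868 / 0.088045 = 2.372

2.372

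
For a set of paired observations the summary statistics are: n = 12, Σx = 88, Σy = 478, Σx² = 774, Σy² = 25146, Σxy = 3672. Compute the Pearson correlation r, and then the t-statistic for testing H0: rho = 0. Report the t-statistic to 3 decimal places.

0.605

S_xy = nΣxy − ΣxΣy = 12·3672 − 88·478 = 44064 − 42064 = 2000
S_xx = nΣx² − (Σx)² = 12·774 − 88² = 9288 − 7744 = 1544
S_yy = nΣy² − (Σy)² = 12·25146 − 478² = 301752 − 228484 = 73268
r = S_xy / √(S_xx·S_yy) = 2000 / √(1544·73268) = 2000 / √113125792 = 2000 / 10636.0609 = 0.1880
t = r·√(n−2)/√(1−r²) = 0.1880·√10 / √(1−0.035344) = 0.594508 / 0.982169 = 0.605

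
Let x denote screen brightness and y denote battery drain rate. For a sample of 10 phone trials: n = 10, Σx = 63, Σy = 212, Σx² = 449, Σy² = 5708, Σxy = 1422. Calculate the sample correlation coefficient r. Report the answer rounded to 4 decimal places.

0.3436

S_xy = nΣxy − ΣxΣy = 10·1422 − 63·212 = 14220 − 13356 = 864
S_xx = nΣx² − (Σx)² = 10·449 − 63² = 4490 − 3969 = 521
S_yy = nΣy² − (Σy)² = 10·5708 − 212² = 57080 − 44944 = 12136
r = S_xy / √(S_xx·S_yy) = 864 / √(521·12136) = 864 / √6322856 = 864 / 2514.5290 = 0.3436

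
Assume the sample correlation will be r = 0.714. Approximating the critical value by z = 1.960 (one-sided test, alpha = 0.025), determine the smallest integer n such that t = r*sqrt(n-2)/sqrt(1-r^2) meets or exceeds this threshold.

Need r·√(n−2)/√(1−r²) ≥ 1.960
√(n−2) ≥ 1.960·√(1−0.509796) / 0.714 = 1.960·0.700146 / 0.714 = 1.9220
n−2 ≥ 3.6941  ⇒  n ≥ 5.6941
Smallest integer n = 6

6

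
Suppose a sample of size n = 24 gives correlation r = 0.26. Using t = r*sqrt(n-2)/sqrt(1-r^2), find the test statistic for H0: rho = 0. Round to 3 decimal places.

1.263

t = r·√(n−2) / √(1−r²) with r = 0.26, n = 24
  = 0.26·√22 / √(1 − 0.0676)
  = 0.26·4.690416 / 0.965609
  = 1.219508 / 0.965609 = 1.263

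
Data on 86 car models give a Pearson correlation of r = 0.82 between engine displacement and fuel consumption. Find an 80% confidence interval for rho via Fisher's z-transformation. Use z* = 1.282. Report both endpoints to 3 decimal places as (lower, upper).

Fisher z: z_r = atanh(r) = ½·ln((1+0.82)/(1−0.82)) = 1.156817
SE(z) = 1/√(n−3) = 1/√83 = 0.109764
80% ⇒ z* = 1.282; margin = 1.282·0.109764 = 0.140717
CI on z-scale: (1.016100, 1.297534)
Back-transform: tanh(1.016100) = 0.768273, tanh(1.297534) = 0.861087

(0.768, 0.861)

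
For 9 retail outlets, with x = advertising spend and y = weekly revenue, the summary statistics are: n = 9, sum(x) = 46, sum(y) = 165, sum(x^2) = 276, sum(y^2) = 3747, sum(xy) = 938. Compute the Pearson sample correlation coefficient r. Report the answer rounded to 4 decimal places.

Numerator: nΣxy − (Σx)(Σy) = 9·938 − (46)(165) = 852
Denominator: √[(nΣx²−(Σx)²)(nΣy²−(Σy)²)]
  nΣx²−(Σx)² = 9·276 − 2116 = 368;  nΣy²−(Σy)² = 9·3747 − 27225 = 6498
  √(368·6498) = √2391264 = 1546.3712
r = 852 / 1546.3712 = 0.5510

0.5510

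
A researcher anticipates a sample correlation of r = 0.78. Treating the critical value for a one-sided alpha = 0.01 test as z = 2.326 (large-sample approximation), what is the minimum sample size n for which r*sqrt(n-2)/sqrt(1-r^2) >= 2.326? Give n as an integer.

Need r·√(n−2)/√(1−r²) ≥ 2.326
√(n−2) ≥ 2.326·√(1−0.6084) / 0.78 = 2.326·0.625780 / 0.78 = 1.8661
n−2 ≥ 3.4823  ⇒  n ≥ 5.4823
Smallest integer n = 6

6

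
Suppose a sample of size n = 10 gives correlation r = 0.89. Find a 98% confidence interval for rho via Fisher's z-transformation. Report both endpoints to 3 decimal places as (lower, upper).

Fisher z: z_r = atanh(r) = ½·ln((1+0.89)/(1−0.89)) = 1.421926
SE(z) = 1/√(n−3) = 1/√7 = 0.377964
98% ⇒ z* = 2.326; margin = 2.326·0.377964 = 0.879144
CI on z-scale: (0.542782, 2.301070)
Back-transform: tanh(0.542782) = 0.495091, tanh(2.301070) = 0.980139

(0.495, 0.980)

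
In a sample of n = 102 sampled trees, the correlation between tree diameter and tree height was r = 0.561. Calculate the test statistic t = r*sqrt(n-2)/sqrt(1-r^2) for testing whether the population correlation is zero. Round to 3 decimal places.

6.777

t = r·√(n−2) / √(1−r²) with r = 0.561, n = 102
  = 0.561·√100 / √(1 − 0.314721)
  = 0.561·10.000000 / 0.827816
  = 5.610000 / 0.827816 = 6.777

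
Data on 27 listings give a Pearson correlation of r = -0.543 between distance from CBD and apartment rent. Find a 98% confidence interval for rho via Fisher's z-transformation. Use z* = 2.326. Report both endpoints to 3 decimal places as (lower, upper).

z_r = atanh(-0.543) = -0.608400;  SE = 1/√(n−3) = 1/√24 = 0.204124
z-limits: -0.608400 ± 2.326·0.204124 = -0.608400 ± 0.474792 = [-1.083192, -0.133608]
ρ-limits: (tanh -1.083192, tanh -0.133608) = (-0.794, -0.133)

(-0.794, -0.133)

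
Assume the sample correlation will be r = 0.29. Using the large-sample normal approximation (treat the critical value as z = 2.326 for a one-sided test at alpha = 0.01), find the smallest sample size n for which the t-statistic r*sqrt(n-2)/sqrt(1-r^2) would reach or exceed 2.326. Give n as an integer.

Need r·√(n−2)/√(1−r²) ≥ 2.326
√(n−2) ≥ 2.326·√(1−0.0841) / 0.29 = 2.326·0.957027 / 0.29 = 7.6760
n−2 ≥ 58.9210  ⇒  n ≥ 60.9210
Smallest integer n = 61

61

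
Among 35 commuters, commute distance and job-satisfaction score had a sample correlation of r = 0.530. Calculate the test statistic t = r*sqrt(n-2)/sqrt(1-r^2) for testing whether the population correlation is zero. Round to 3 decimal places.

t = r·√(n−2) / √(1−r²) with r = 0.530, n = 35
  = 0.530·√33 / √(1 − 0.280900)
  = 0.530·5.744563 / 0.847998
  = 3.044618 / 0.847998 = 3.590

3.590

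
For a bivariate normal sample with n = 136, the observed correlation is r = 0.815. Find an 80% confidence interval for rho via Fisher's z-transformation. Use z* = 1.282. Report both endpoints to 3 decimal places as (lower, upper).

z_r = atanh(0.815) = 1.141742;  SE = 1/√(n−3) = 1/√133 = 0.086711
z-limits: 1.141742 ± 1.282·0.086711 = 1.141742 ± 0.111164 = [1.030578, 1.252906]
ρ-limits: (tanh 1.030578, tanh 1.252906) = (0.774, 0.849)

(0.774, 0.849)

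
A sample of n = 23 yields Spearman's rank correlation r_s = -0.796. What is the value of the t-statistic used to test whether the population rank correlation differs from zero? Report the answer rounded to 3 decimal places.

-6.026

1 − r_s² = 1 − 0.633616 = 0.366384;  √(1−r_s²) = 0.605297
√(n−2) = √21 = 4.582576
t = r_s·√(n−2)/√(1−r_s²) = -0.796 · 4.582576 / 0.605297 = -6.026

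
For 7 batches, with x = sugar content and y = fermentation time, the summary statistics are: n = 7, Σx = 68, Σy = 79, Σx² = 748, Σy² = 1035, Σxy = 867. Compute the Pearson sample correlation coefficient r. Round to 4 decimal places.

0.8892

S_xy = nΣxy − ΣxΣy = 7·867 − 68·79 = 6069 − 5372 = 697
S_xx = nΣx² − (Σx)² = 7·748 − 68² = 5236 − 4624 = 612
S_yy = nΣy² − (Σy)² = 7·1035 − 79² = 7245 − 6241 = 1004
r = S_xy / √(S_xx·S_yy) = 697 / √(612·1004) = 697 / √614448 = 697 / 783.8673 = 0.8892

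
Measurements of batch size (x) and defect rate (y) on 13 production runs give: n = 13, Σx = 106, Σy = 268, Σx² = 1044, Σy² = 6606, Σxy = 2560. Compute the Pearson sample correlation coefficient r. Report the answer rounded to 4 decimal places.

0.8503

Numerator: nΣxy − (Σx)(Σy) = 13·2560 − (106)(268) = 4872
Denominator: √[(nΣx²−(Σx)²)(nΣy²−(Σy)²)]
  nΣx²−(Σx)² = 13·1044 − 11236 = 2336;  nΣy²−(Σy)² = 13·6606 − 71824 = 14054
  √(2336·14054) = √32830144 = 5729.7595
r = 4872 / 5729.7595 = 0.8503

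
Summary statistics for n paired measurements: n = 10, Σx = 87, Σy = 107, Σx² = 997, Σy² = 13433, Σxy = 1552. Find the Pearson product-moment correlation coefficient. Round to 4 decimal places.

0.3616

S_xy = nΣxy − ΣxΣy = 10·1552 − 87·107 = 15520 − 9309 = 6211
S_xx = nΣx² − (Σx)² = 10·997 − 87² = 9970 − 7569 = 2401
S_yy = nΣy² − (Σy)² = 10·13433 − 107² = 134330 − 11449 = 122881
r = S_xy / √(S_xx·S_yy) = 6211 / √(2401·122881) = 6211 / √295037281 = 6211 / 17176.6493 = 0.3616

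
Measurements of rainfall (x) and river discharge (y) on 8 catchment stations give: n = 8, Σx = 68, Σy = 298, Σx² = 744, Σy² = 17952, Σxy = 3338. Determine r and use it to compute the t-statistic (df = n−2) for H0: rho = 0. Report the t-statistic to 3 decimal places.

Numerator: nΣxy − (Σx)(Σy) = 8·3338 − (68)(298) = 6440
Denominator: √[(nΣx²−(Σx)²)(nΣy²−(Σy)²)]
  nΣx²−(Σx)² = 8·744 − 4624 = 1328;  nΣy²−(Σy)² = 8·17952 − 88804 = 54812
  √(1328·54812) = √72790336 = 8531.7253
r = 6440 / 8531.7253 = 0.7548
t = r·√(n−2)/√(1−r²) = 0.7548·√6 / √(1−0.569723) = 1.848875 / 0.655955 = 2.819

2.819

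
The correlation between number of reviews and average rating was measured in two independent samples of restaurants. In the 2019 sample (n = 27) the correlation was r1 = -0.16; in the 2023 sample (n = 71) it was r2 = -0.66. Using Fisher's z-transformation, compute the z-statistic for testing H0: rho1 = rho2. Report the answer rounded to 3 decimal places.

2.659

Fisher z-transforms: z1 = atanh(-0.16) = -0.161387, z2 = atanh(-0.66) = -0.792814; difference d = 0.631427
Var(d) = 1/24 + 1/68 = 0.0416667 + 0.0147059 = 0.0563726
z = d/√Var(d) = 0.631427 / √0.0563726 = 0.631427 / 0.237429 = 2.659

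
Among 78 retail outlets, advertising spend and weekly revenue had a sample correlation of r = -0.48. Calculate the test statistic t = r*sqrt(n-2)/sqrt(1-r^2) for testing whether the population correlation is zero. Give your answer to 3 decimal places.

-4.770

1 − r² = 1 − 0.2304 = 0.7696;  √(1−r²) = 0.877268
√(n−2) = √76 = 8.717798
t = r·√(n−2)/√(1−r²) = -0.48 · 8.717798 / 0.877268 = -4.770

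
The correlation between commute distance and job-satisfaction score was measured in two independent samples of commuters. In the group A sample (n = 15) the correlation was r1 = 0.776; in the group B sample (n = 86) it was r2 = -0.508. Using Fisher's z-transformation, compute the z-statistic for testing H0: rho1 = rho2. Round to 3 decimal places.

5.165

Fisher z-transforms: z1 = atanh(0.776) = 1.035236, z2 = atanh(-0.508) = -0.560030; difference d = 1.595266
Var(d) = 1/12 + 1/83 = 0.0833333 + 0.0120482 = 0.0953815
z = d/√Var(d) = 1.595266 / √0.0953815 = 1.595266 / 0.308839 = 5.165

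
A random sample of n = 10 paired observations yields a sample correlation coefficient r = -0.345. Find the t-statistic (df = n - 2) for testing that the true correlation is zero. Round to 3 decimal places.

-1.040

1 − r² = 1 − 0.119025 = 0.880975;  √(1−r²) = 0.938603
√(n−2) = √8 = 2.828427
t = r·√(n−2)/√(1−r²) = -0.345 · 2.828427 / 0.938603 = -1.040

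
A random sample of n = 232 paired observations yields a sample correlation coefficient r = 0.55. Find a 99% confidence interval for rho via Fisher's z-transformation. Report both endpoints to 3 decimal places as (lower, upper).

(0.420, 0.658)

Fisher z: z_r = atanh(r) = ½·ln((1+0.55)/(1−0.55)) = 0.618381
SE(z) = 1/√(n−3) = 1/√229 = 0.066082
99% ⇒ z* = 2.576; margin = 2.576·0.066082 = 0.170227
CI on z-scale: (0.448154, 0.788608)
Back-transform: tanh(0.448154) = 0.420380, tanh(0.788608) = 0.657620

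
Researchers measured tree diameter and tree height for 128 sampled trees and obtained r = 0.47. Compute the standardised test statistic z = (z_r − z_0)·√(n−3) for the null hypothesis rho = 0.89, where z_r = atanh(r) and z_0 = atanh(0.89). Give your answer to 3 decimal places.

z_r = atanh(0.47) = 0.510070,  z_0 = atanh(0.89) = 1.421926
SE = 1/√(n−3) = 1/√125 = 0.089443
z = (z_r − z_0)/SE = (0.510070 − 1.421926) / 0.089443 = -0.911856 / 0.089443 = -10.195

-10.195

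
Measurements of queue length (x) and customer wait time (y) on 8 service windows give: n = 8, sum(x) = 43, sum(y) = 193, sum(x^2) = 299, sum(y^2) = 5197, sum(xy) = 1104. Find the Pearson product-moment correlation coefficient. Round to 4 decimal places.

S_xy = nΣxy − ΣxΣy = 8·1104 − 43·193 = 8832 − 8299 = 533
S_xx = nΣx² − (Σx)² = 8·299 − 43² = 2392 − 1849 = 543
S_yy = nΣy² − (Σy)² = 8·5197 − 193² = 41576 − 37249 = 4327
r = S_xy / √(S_xx·S_yy) = 533 / √(543·4327) = 533 / √2349561 = 533 / 1532.8278 = 0.3477

0.3477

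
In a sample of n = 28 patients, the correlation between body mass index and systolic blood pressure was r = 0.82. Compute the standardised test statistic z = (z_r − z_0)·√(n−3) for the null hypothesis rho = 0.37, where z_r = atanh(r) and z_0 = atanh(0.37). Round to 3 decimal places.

3.842

z_r = atanh(0.82) = 1.156817,  z_0 = atanh(0.37) = 0.388423
SE = 1/√(n−3) = 1/√25 = 0.200000
z = (z_r − z_0)/SE = (1.156817 − 0.388423) / 0.200000 = 0.768394 / 0.200000 = 3.842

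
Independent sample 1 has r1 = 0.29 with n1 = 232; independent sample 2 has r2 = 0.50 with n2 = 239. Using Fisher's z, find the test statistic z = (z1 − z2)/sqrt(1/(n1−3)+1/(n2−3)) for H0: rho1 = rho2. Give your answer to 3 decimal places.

Fisher z-transforms: z1 = atanh(0.29) = 0.298566, z2 = atanh(0.50) = 0.549306; difference d = -0.250740
Var(d) = 1/229 + 1/236 = 0.0043668 + 0.0042373 = 0.0086041
z = d/√Var(d) = -0.250740 / √0.0086041 = -0.250740 / 0.092758 = -2.703

-2.703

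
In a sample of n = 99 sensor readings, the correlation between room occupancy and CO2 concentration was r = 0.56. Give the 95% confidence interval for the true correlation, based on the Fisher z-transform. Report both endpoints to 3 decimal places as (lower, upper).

(0.408, 0.682)

z_r = atanh(0.56) = 0.632833;  SE = 1/√(n−3) = 1/√96 = 0.102062
z-limits: 0.632833 ± 1.960·0.102062 = 0.632833 ± 0.200042 = [0.432791, 0.832875]
ρ-limits: (tanh 0.432791, tanh 0.832875) = (0.408, 0.682)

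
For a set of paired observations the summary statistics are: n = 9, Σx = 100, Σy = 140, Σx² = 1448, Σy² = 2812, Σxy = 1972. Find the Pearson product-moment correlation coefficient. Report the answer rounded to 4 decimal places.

0.9009

S_xy = nΣxy − ΣxΣy = 9·1972 − 100·140 = 17748 − 14000 = 3748
S_xx = nΣx² − (Σx)² = 9·1448 − 100² = 13032 − 10000 = 3032
S_yy = nΣy² − (Σy)² = 9·2812 − 140² = 25308 − 19600 = 5708
r = S_xy / √(S_xx·S_yy) = 3748 / √(3032·5708) = 3748 / √17306656 = 3748 / 4160.1269 = 0.9009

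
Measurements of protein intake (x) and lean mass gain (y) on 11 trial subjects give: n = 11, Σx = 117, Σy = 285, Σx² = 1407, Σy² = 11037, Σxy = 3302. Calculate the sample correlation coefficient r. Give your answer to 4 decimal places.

Numerator: nΣxy − (Σx)(Σy) = 11·3302 − (117)(285) = 2977
Denominator: √[(nΣx²−(Σx)²)(nΣy²−(Σy)²)]
  nΣx²−(Σx)² = 11·1407 − 13689 = 1788;  nΣy²−(Σy)² = 11·11037 − 81225 = 40182
  √(1788·40182) = √71845416 = 8476.1675
r = 2977 / 8476.1675 = 0.3512

0.3512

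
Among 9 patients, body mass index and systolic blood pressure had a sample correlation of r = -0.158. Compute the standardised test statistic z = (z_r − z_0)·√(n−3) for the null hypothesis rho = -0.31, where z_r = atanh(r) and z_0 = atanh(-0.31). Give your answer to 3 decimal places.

Fisher z: atanh(-0.158) = -0.159335, atanh(-0.31) = -0.320545
z = (z_r − z_0)·√(n−3) = (-0.159335 − (-0.320545))·√6 = 0.161210 · 2.449490 = 0.395

0.395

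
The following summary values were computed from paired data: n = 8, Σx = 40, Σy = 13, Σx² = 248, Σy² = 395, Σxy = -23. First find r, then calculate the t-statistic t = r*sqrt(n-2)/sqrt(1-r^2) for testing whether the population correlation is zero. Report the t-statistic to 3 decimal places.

Numerator: nΣxy − (Σx)(Σy) = 8·(-23) − (40)(13) = -704
Denominator: √[(nΣx²−(Σx)²)(nΣy²−(Σy)²)]
  nΣx²−(Σx)² = 8·248 − 1600 = 384;  nΣy²−(Σy)² = 8·395 − 169 = 2991
  √(384·2991) = √1148544 = 1071.7015
r = -704 / 1071.7015 = -0.6569
t = r·√(n−2)/√(1−r²) = -0.6569·√6 / √(1−0.431518) = -1.609070 / 0.753977 = -2.134

-2.134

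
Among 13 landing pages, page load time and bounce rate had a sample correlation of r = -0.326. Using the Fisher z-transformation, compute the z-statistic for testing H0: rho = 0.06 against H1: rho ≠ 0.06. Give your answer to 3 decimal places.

z_r = atanh(-0.326) = -0.338346,  z_0 = atanh(0.06) = 0.060072
SE = 1/√(n−3) = 1/√10 = 0.316228
z = (z_r − z_0)/SE = (-0.338346 − 0.060072) / 0.316228 = -0.398418 / 0.316228 = -1.260

-1.260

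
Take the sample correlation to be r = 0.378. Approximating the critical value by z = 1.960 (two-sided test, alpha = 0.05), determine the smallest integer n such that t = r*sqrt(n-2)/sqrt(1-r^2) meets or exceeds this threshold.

26

Need r·√(n−2)/√(1−r²) ≥ 1.960
√(n−2) ≥ 1.960·√(1−0.142884) / 0.378 = 1.960·0.925806 / 0.378 = 4.8005
n−2 ≥ 23.0448  ⇒  n ≥ 25.0448
Smallest integer n = 26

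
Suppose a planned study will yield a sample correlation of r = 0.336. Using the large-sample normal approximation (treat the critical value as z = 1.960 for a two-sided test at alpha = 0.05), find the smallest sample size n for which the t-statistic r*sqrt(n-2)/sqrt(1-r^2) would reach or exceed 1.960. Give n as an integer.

33

Need r·√(n−2)/√(1−r²) ≥ 1.960
√(n−2) ≥ 1.960·√(1−0.112896) / 0.336 = 1.960·0.941862 / 0.336 = 5.4942
n−2 ≥ 30.1862  ⇒  n ≥ 32.1862
Smallest integer n = 33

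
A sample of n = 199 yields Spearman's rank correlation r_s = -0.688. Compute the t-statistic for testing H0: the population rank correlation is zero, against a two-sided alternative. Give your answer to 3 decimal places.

1 − r_s² = 1 − 0.473344 = 0.526656;  √(1−r_s²) = 0.725711
√(n−2) = √197 = 14.035669
t = r_s·√(n−2)/√(1−r_s²) = -0.688 · 14.035669 / 0.725711 = -13.306

-13.306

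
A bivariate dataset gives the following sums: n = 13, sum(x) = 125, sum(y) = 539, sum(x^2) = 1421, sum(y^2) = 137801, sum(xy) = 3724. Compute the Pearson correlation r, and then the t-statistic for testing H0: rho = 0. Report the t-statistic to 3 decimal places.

S_xy = nΣxy − ΣxΣy = 13·3724 − 125·539 = 48412 − 67375 = -18963
S_xx = nΣx² − (Σx)² = 13·1421 − 125² = 18473 − 15625 = 2848
S_yy = nΣy² − (Σy)² = 13·137801 − 539² = 1791413 − 290521 = 1500892
r = S_xy / √(S_xx·S_yy) = -18963 / √(2848·1500892) = -18963 / √4274540416 = -18963 / 65379.9695 = -0.2900
t = r·√(n−2)/√(1−r²) = -0.2900·√11 / √(1−0.084100) = -0.961821 / 0.957027 = -1.005

-1.005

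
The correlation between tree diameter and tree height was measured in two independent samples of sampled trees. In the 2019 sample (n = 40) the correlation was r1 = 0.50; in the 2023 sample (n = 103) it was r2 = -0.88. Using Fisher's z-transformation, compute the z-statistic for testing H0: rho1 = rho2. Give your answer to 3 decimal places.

10.004

z1 = atanh(0.50) = 0.549306,  z2 = atanh(-0.88) = -1.375768
SE = √(1/(n1−3) + 1/(n2−3)) = √(1/37 + 1/100) = √(0.0270270 + 0.0100000) = √0.0370270 = 0.192424
z = (z1 − z2)/SE = (0.549306 − (-1.375768)) / 0.192424 = 1.925074 / 0.192424 = 10.004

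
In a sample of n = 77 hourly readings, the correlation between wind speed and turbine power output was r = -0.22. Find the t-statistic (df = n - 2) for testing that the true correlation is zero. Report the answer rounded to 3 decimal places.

t = r·√(n−2) / √(1−r²) with r = -0.22, n = 77
  = -0.22·√75 / √(1 − 0.0484)
  = -0.22·8.660254 / 0.975500
  = -1.905256 / 0.975500 = -1.953

-1.953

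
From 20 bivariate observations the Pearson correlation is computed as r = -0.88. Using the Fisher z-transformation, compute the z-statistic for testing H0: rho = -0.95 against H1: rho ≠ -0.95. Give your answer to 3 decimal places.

z_r = atanh(-0.88) = -1.375768,  z_0 = atanh(-0.95) = -1.831781
SE = 1/√(n−3) = 1/√17 = 0.242536
z = (z_r − z_0)/SE = (-1.375768 − (-1.831781)) / 0.242536 = 0.456013 / 0.242536 = 1.880

1.880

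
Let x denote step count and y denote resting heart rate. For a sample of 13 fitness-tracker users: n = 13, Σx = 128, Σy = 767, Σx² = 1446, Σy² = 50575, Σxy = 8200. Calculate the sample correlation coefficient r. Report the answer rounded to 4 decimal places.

Numerator: nΣxy − (Σx)(Σy) = 13·8200 − (128)(767) = 8424
Denominator: √[(nΣx²−(Σx)²)(nΣy²−(Σy)²)]
  nΣx²−(Σx)² = 13·1446 − 16384 = 2414;  nΣy²−(Σy)² = 13·50575 − 588289 = 69186
  √(2414·69186) = √167015004 = 12923.4285
r = 8424 / 12923.4285 = 0.6518

0.6518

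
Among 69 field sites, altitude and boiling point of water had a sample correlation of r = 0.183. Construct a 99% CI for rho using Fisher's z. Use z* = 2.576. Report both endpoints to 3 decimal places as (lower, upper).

(-0.131, 0.464)

Fisher z: z_r = atanh(r) = ½·ln((1+0.183)/(1−0.183)) = 0.185085
SE(z) = 1/√(n−3) = 1/√66 = 0.123091
99% ⇒ z* = 2.576; margin = 2.576·0.123091 = 0.317082
CI on z-scale: (-0.131997, 0.502167)
Back-transform: tanh(-0.131997) = -0.131236, tanh(0.502167) = 0.463820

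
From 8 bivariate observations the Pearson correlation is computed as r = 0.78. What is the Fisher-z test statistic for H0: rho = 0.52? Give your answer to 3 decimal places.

z_r = atanh(0.78) = 1.045371,  z_0 = atanh(0.52) = 0.576340
SE = 1/√(n−3) = 1/√5 = 0.447214
z = (z_r − z_0)/SE = (1.045371 − 0.576340) / 0.447214 = 0.469031 / 0.447214 = 1.049

1.049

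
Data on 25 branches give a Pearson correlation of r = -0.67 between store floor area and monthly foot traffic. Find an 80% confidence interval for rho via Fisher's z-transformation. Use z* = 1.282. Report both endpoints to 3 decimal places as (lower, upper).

(-0.795, -0.491)

Fisher z: z_r = atanh(r) = ½·ln((1+(-0.67))/(1−(-0.67))) = -0.810743
SE(z) = 1/√(n−3) = 1/√22 = 0.213201
80% ⇒ z* = 1.282; margin = 1.282·0.213201 = 0.273324
CI on z-scale: (-1.084067, -0.537419)
Back-transform: tanh(-1.084067) = -0.794702, tanh(-0.537419) = -0.491032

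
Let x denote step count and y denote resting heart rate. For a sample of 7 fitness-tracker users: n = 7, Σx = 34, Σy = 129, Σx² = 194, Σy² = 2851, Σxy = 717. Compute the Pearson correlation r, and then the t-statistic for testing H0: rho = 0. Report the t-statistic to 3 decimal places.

2.728

S_xy = nΣxy − ΣxΣy = 7·717 − 34·129 = 5019 − 4386 = 633
S_xx = nΣx² − (Σx)² = 7·194 − 34² = 1358 − 1156 = 202
S_yy = nΣy² − (Σy)² = 7·2851 − 129² = 19957 − 16641 = 3316
r = S_xy / √(S_xx·S_yy) = 633 / √(202·3316) = 633 / √669832 = 633 / 818.4326 = 0.7734
t = r·√(n−2)/√(1−r²) = 0.7734·√5 / √(1−0.598148) = 1.729375 / 0.633918 = 2.728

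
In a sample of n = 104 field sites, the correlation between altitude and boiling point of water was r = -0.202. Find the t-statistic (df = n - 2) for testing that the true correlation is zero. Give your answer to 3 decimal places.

t = r·√(n−2) / √(1−r²) with r = -0.202, n = 104
  = -0.202·√102 / √(1 − 0.040804)
  = -0.202·10.099505 / 0.979386
  = -2.040100 / 0.979386 = -2.083

-2.083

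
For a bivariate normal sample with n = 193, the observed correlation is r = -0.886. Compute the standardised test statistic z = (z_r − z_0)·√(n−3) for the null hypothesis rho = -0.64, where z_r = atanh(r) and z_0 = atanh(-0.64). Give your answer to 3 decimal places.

z_r = atanh(-0.886) = -1.403008,  z_0 = atanh(-0.64) = -0.758174
SE = 1/√(n−3) = 1/√190 = 0.072548
z = (z_r − z_0)/SE = (-1.403008 − (-0.758174)) / 0.072548 = -0.644834 / 0.072548 = -8.888

-8.888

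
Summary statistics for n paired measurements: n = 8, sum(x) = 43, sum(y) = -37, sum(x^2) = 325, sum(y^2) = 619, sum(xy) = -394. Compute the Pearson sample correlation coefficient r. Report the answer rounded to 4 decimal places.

S_xy = nΣxy − ΣxΣy = 8·(-394) − 43·(-37) = -3152 − (-1591) = -1561
S_xx = nΣx² − (Σx)² = 8·325 − 43² = 2600 − 1849 = 751
S_yy = nΣy² − (Σy)² = 8·619 − (-37)² = 4952 − 1369 = 3583
r = S_xy / √(S_xx·S_yy) = -1561 / √(751·3583) = -1561 / √2690833 = -1561 / 1640.3759 = -0.9516

-0.9516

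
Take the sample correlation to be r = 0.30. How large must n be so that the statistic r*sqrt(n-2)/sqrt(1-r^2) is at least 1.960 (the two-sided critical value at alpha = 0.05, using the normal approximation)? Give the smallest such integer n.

r√(n−2)/√(1−r²) ≥ 1.960  ⇔  n−2 ≥ (1.960)²·(1−r²)/r²
(1−r²)/r² = (1−0.0900)/0.0900 = 10.1111
n ≥ 2 + 3.8416·10.1111 = 2 + 38.8428 = 40.8428
⌈40.8428⌉ = 41

41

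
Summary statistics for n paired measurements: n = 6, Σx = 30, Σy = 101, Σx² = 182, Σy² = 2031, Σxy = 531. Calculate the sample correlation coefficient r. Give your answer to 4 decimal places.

0.2527

Numerator: nΣxy − (Σx)(Σy) = 6·531 − (30)(101) = 156
Denominator: √[(nΣx²−(Σx)²)(nΣy²−(Σy)²)]
  nΣx²−(Σx)² = 6·182 − 900 = 192;  nΣy²−(Σy)² = 6·2031 − 10201 = 1985
  √(192·1985) = √381120 = 617.3492
r = 156 / 617.3492 = 0.2527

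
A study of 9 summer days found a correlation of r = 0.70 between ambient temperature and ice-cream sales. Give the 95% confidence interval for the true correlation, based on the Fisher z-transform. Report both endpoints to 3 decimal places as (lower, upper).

z_r = atanh(0.70) = 0.867301;  SE = 1/√(n−3) = 1/√6 = 0.408248
z-limits: 0.867301 ± 1.960·0.408248 = 0.867301 ± 0.800166 = [0.067135, 1.667467]
ρ-limits: (tanh 0.067135, tanh 1.667467) = (0.067, 0.931)

(0.067, 0.931)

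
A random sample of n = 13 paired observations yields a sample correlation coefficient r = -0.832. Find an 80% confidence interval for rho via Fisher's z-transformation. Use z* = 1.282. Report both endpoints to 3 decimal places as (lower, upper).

(-0.922, -0.658)

z_r = atanh(-0.832) = -1.194600;  SE = 1/√(n−3) = 1/√10 = 0.316228
z-limits: -1.194600 ± 1.282·0.316228 = -1.194600 ± 0.405404 = [-1.600004, -0.789196]
ρ-limits: (tanh -1.600004, tanh -0.789196) = (-0.922, -0.658)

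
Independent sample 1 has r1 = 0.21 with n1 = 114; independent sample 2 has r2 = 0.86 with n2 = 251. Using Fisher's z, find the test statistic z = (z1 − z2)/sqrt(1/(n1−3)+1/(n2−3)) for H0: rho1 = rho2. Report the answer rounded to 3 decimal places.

-9.459

z1 = atanh(0.21) = 0.213171,  z2 = atanh(0.86) = 1.293345
SE = √(1/(n1−3) + 1/(n2−3)) = √(1/111 + 1/248) = √(0.0090090 + 0.0040323) = √0.0130413 = 0.114199
z = (z1 − z2)/SE = (0.213171 − 1.293345) / 0.114199 = -1.080174 / 0.114199 = -9.459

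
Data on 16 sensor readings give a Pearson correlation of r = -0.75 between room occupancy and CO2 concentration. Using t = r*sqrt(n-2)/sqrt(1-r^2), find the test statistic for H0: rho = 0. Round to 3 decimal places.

-4.243

1 − r² = 1 − 0.5625 = 0.4375;  √(1−r²) = 0.661438
√(n−2) = √14 = 3.741657
t = r·√(n−2)/√(1−r²) = -0.75 · 3.741657 / 0.661438 = -4.243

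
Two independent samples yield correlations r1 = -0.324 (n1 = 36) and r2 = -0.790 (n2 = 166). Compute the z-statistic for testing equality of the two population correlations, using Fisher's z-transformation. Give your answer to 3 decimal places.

3.852

Fisher z-transforms: z1 = atanh(-0.324) = -0.336110, z2 = atanh(-0.790) = -1.071432; difference d = 0.735322
Var(d) = 1/33 + 1/163 = 0.0303030 + 0.0061350 = 0.0364380
z = d/√Var(d) = 0.735322 / √0.0364380 = 0.735322 / 0.190887 = 3.852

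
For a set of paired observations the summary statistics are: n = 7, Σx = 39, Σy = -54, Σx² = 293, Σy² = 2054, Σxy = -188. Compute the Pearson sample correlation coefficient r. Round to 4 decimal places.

S_xy = nΣxy − ΣxΣy = 7·(-188) − 39·(-54) = -1316 − (-2106) = 790
S_xx = nΣx² − (Σx)² = 7·293 − 39² = 2051 − 1521 = 530
S_yy = nΣy² − (Σy)² = 7·2054 − (-54)² = 14378 − 2916 = 11462
r = S_xy / √(S_xx·S_yy) = 790 / √(530·11462) = 790 / √6074860 = 790 / 2464.7231 = 0.3205

0.3205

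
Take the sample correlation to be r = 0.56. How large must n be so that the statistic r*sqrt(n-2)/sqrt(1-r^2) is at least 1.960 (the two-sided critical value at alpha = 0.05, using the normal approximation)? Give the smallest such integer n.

11

r√(n−2)/√(1−r²) ≥ 1.960  ⇔  n−2 ≥ (1.960)²·(1−r²)/r²
(1−r²)/r² = (1−0.3136)/0.3136 = 2.1888
n ≥ 2 + 3.8416·2.1888 = 2 + 8.4085 = 10.4085
⌈10.4085⌉ = 11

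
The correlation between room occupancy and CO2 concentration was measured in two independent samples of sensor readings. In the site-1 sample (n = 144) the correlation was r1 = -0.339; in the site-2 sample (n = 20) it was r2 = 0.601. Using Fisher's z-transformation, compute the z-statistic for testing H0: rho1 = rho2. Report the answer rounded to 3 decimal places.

-4.081

Fisher z-transforms: z1 = atanh(-0.339) = -0.352962, z2 = atanh(0.601) = 0.694711; difference d = -1.047673
Var(d) = 1/141 + 1/17 = 0.0070922 + 0.0588235 = 0.0659157
z = d/√Var(d) = -1.047673 / √0.0659157 = -1.047673 / 0.256741 = -4.081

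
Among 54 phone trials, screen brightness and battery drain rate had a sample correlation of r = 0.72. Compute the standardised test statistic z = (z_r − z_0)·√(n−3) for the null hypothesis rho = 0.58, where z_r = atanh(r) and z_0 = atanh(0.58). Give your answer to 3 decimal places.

Fisher z: atanh(0.72) = 0.907645, atanh(0.58) = 0.662463
z = (z_r − z_0)·√(n−3) = (0.907645 − 0.662463)·√51 = 0.245182 · 7.141428 = 1.751

1.751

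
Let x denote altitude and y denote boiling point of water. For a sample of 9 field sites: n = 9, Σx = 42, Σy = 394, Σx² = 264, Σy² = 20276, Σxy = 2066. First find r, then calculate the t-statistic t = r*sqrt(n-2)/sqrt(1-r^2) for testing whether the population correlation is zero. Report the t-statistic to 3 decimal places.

1.532

Numerator: nΣxy − (Σx)(Σy) = 9·2066 − (42)(394) = 2046
Denominator: √[(nΣx²−(Σx)²)(nΣy²−(Σy)²)]
  nΣx²−(Σx)² = 9·264 − 1764 = 612;  nΣy²−(Σy)² = 9·20276 − 155236 = 27248
  √(612·27248) = √16675776 = 4083.5984
r = 2046 / 4083.5984 = 0.5010
t = r·√(n−2)/√(1−r²) = 0.5010·√7 / √(1−0.251001) = 1.325521 / 0.865447 = 1.532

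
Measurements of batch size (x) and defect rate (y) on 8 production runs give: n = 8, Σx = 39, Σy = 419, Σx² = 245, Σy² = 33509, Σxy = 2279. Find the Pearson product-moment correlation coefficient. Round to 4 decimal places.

0.2967

Numerator: nΣxy − (Σx)(Σy) = 8·2279 − (39)(419) = 1891
Denominator: √[(nΣx²−(Σx)²)(nΣy²−(Σy)²)]
  nΣx²−(Σx)² = 8·245 − 1521 = 439;  nΣy²−(Σy)² = 8·33509 − 175561 = 92511
  √(439·92511) = √40612329 = 6372.7803
r = 1891 / 6372.7803 = 0.2967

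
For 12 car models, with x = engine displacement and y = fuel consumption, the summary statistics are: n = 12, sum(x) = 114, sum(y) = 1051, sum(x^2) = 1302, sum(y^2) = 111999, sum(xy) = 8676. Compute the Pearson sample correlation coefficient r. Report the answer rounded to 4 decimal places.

-0.6260

S_xy = nΣxy − ΣxΣy = 12·8676 − 114·1051 = 104112 − 119814 = -15702
S_xx = nΣx² − (Σx)² = 12·1302 − 114² = 15624 − 12996 = 2628
S_yy = nΣy² − (Σy)² = 12·111999 − 1051² = 1343988 − 1104601 = 239387
r = S_xy / √(S_xx·S_yy) = -15702 / √(2628·239387) = -15702 / √629109036 = -15702 / 25082.0461 = -0.6260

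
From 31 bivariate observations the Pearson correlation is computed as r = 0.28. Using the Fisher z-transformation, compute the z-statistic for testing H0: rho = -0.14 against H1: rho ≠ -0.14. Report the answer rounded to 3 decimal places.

Fisher z: atanh(0.28) = 0.287682, atanh(-0.14) = -0.140926
z = (z_r − z_0)·√(n−3) = (0.287682 − (-0.140926))·√28 = 0.428608 · 5.291503 = 2.268

2.268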